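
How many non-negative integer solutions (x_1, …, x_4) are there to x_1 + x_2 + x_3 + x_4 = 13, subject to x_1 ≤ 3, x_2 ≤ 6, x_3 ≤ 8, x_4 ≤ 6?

158

Ignoring the caps, the number of non-negative solutions to x_1+…+x_4 = 13 is C(16,3) = 560.
Subtract solutions that violate a single cap (substitute x_i' = x_i − (cap_i+1)): x_1 ≥ 4 gives C(12,3) = 220; x_2 ≥ 7 gives C(9,3) = 84; x_3 ≥ 9 gives C(7,3) = 35; x_4 ≥ 7 gives C(9,3) = 84. Together 423.
Add back pairs where two caps are both exceeded: 10 + 1 + 10 + 0 + 0 + 0 = 21.
By inclusion–exclusion the count is 560 − 423 + 21 = 158.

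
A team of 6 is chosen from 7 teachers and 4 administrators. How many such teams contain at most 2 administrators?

301

Split by how many administrators are chosen (0 through 2).
Sum: C(4,0)·C(7,6) + C(4,1)·C(7,5) + C(4,2)·C(7,4) = 7 + 84 + 210 = 301.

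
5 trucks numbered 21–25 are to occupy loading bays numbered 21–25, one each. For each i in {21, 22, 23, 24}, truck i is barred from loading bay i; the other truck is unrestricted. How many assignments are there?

Let Aᵢ (for 21 ≤ i ≤ 24) be the placements that put truck i in its forbidden loading bay. Any j of these fix j positions, leaving (5−j)! ways to fill the rest, and there are C(4,j) ways to pick which j.
By inclusion–exclusion, the number of valid placements is Σ_{j=0}^{4} (−1)^j C(4,j)·(5−j)!.
Computing: 120 − 96 + 36 − 8 + 1 = 53.

53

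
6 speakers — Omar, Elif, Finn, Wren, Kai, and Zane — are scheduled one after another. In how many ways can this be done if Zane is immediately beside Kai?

240

Glue Zane and Kai into one block (2 internal orders), leaving 5 units to arrange in a row.
So the count is 2·(5)! = 240.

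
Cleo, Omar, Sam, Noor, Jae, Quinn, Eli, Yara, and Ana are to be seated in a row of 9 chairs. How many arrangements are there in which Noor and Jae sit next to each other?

80640

Treat {Noor, Jae} as a single unit. There are 8 units to order, and the pair itself can be ordered 2 ways.
So the count is 2·(8)! = 80640.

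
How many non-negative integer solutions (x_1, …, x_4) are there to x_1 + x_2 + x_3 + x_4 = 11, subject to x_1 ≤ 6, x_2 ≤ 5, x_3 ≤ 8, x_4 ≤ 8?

By stars and bars, unrestricted non-negative solutions to x_1+…+x_4 = 11 number C(11+3,3) = 364.
Subtract solutions that violate a single cap (substitute x_i' = x_i − (cap_i+1)): x_1 ≥ 7 gives C(7,3) = 35; x_2 ≥ 6 gives C(8,3) = 56; x_3 ≥ 9 gives C(5,3) = 10; x_4 ≥ 9 gives C(5,3) = 10. Together 111.
No two caps can be exceeded simultaneously, so the pair terms are all 0.
By inclusion–exclusion the count is 364 − 111 + 0 = 253.

253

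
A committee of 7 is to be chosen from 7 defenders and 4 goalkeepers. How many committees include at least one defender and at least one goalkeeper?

Unrestricted: C(11,7) = 330 ways to pick any 7 of the 11.
Subtract selections that omit an entire group: no defenders → C(4,7) = 0; no goalkeepers → C(7,7) = 1.
Both groups omitted at once is impossible, so 330 − 1 = 329.

329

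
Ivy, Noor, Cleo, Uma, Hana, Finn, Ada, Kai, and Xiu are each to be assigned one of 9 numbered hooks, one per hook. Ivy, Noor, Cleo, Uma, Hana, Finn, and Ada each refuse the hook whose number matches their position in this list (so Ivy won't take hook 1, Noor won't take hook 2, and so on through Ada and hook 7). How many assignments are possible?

165016

Let Aᵢ (for 1 ≤ i ≤ 7) be the placements that put person i in their forbidden hook. Any j of these fix j positions, leaving (9−j)! ways to fill the rest, and there are C(7,j) ways to pick which j.
By inclusion–exclusion, the number of valid placements is Σ_{j=0}^{7} (−1)^j C(7,j)·(9−j)!.
Computing: 362880 − 282240 + 105840 − 25200 + 4200 − 504 + 42 − 2 = 165016.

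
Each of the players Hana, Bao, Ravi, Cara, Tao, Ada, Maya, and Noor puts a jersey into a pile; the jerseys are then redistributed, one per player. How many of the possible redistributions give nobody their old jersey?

Count assignments avoiding every fixed point. For any j of the 8 players fixed to their old jersey, the other 8−j can be arranged in (8−j)! ways.
By inclusion–exclusion this is Σ_{j=0}^{8} (−1)^j C(8,j)·(8−j)!.
Computing: 40320 − 40320 + 20160 − 6720 + 1680 − 336 + 56 − 8 + 1 = 14833.

14833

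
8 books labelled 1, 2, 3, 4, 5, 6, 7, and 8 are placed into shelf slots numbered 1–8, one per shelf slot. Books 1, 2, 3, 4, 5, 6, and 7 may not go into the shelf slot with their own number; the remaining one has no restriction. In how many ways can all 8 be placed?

Let Aᵢ (for 1 ≤ i ≤ 7) be the placements that put book i in its forbidden shelf slot. Any j of these fix j positions, leaving (8−j)! ways to fill the rest, and there are C(7,j) ways to pick which j.
By inclusion–exclusion, the number of valid placements is Σ_{j=0}^{7} (−1)^j C(7,j)·(8−j)!.
Computing: 40320 − 35280 + 15120 − 4200 + 840 − 126 + 14 − 1 = 16687.

16687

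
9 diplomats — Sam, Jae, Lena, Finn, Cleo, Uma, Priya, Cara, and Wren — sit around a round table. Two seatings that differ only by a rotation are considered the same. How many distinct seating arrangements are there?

40320

Fix one person's seat to break rotational symmetry; the remaining 8 people can be arranged in (8)! = 40320 ways.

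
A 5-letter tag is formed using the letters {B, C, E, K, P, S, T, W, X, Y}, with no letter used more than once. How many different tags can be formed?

Choose and order 5 of the 10 symbols: the first letter has 10 options, the next 9, and so on down to 6.
That product is 10 × 9 × 8 × 7 × 6 = 30240.

30240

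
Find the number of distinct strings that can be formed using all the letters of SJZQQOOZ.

5040

Letter multiplicities in SJZQQOOZ: J×1, O×2, Q×2, S×1, Z×2.
Dividing 8! = 40320 by 2!·2!·2! = 8 for the repeated letters gives 5040.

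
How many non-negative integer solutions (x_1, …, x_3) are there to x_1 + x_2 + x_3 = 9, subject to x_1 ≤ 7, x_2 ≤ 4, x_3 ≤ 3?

Without the upper bounds there are C(11,2) = 55 ways to split 9 among 3 variables.
Subtract solutions that violate a single cap (substitute x_i' = x_i − (cap_i+1)): x_1 ≥ 8 gives C(3,2) = 3; x_2 ≥ 5 gives C(6,2) = 15; x_3 ≥ 4 gives C(7,2) = 21. Together 39.
Add back pairs where two caps are both exceeded: 0 + 0 + 1 = 1.
By inclusion–exclusion the count is 55 − 39 + 1 = 17.

17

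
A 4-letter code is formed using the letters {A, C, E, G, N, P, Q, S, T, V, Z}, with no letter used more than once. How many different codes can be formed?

With no repetition, fill the 4 letters in order: 11 choices, then 10, down to 8.
11 × 10 × 9 × 8 = 7920.

7920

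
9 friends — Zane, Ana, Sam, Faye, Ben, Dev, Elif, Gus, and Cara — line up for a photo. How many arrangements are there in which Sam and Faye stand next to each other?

Place the 7 others and the Sam-Faye pair as 8 objects in a line; the pair has 2 internal arrangements.
That gives 2 × 8! = 2 × 40320 = 80640.

80640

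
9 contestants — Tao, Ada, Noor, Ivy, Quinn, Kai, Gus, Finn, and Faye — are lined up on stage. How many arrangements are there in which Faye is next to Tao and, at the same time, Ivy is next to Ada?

20160

Treat {Faye,Tao} as one block (2 orders) and {Ivy,Ada} as another (2 orders).
That leaves 7 units to arrange: 2 × 2 × 7! = 4 × 5040 = 20160.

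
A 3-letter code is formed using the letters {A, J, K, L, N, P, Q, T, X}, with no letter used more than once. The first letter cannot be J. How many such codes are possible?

The first letter has 9−1 = 8 choices (anything except J).
The remaining 2 letters are filled from the other 8 symbols without repetition: 8 × 7 = 56.
Total: 8 × 56 = 448.

448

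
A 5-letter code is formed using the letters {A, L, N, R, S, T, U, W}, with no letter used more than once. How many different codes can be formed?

6720

Choose and order 5 of the 8 symbols: the first letter has 8 options, the next 7, and so on down to 4.
That product is 8 × 7 × 6 × 5 × 4 = 6720.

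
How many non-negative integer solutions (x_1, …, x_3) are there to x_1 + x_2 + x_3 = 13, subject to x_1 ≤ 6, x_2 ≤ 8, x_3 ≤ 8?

By stars and bars, unrestricted non-negative solutions to x_1+…+x_3 = 13 number C(13+2,2) = 105.
Subtract solutions that violate a single cap (substitute x_i' = x_i − (cap_i+1)): x_1 ≥ 7 gives C(8,2) = 28; x_2 ≥ 9 gives C(6,2) = 15; x_3 ≥ 9 gives C(6,2) = 15. Together 58.
No two caps can be exceeded simultaneously, so the pair terms are all 0.
By inclusion–exclusion the count is 105 − 58 + 0 = 47.

47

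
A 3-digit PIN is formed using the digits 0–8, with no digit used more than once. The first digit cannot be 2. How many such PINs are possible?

448

The first digit has 9−1 = 8 choices (anything except 2).
The remaining 2 digits are filled from the other 8 symbols without repetition: 8 × 7 = 56.
Total: 8 × 56 = 448.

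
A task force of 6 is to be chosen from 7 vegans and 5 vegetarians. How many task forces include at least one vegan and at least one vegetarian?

917

Unrestricted: C(12,6) = 924 ways to pick any 6 of the 12.
Subtract selections that omit an entire group: no vegans → C(5,6) = 0; no vegetarians → C(7,6) = 7.
Both groups omitted at once is impossible, so 924 − 7 = 917.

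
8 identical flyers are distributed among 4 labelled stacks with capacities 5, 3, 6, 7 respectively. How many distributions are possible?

Without the upper bounds there are C(11,3) = 165 ways to split 8 among 4 stacks.
Subtract solutions that violate a single cap (substitute x_i' = x_i − (cap_i+1)): x_1 ≥ 6 gives C(5,3) = 10; x_2 ≥ 4 gives C(7,3) = 35; x_3 ≥ 7 gives C(4,3) = 4; x_4 ≥ 8 gives C(3,3) = 1. Together 50.
No two caps can be exceeded simultaneously, so the pair terms are all 0.
By inclusion–exclusion the count is 165 − 50 + 0 = 115.

115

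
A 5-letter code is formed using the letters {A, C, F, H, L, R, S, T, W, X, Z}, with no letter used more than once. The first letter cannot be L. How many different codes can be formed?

The first letter has 11−1 = 10 choices (anything except L).
The remaining 4 letters are filled from the other 10 symbols without repetition: 10 × 9 × 8 × 7 = 5040.
Total: 10 × 5040 = 50400.

50400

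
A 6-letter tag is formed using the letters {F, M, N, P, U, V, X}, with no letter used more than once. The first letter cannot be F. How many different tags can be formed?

4320

The first letter has 7−1 = 6 choices (anything except F).
The remaining 5 letters are filled from the other 6 symbols without repetition: 6 × 5 × 4 × 3 × 2 = 720.
Total: 6 × 720 = 4320.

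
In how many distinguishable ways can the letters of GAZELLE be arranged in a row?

GAZELLE has 7 letters with E appearing twice and L appearing twice.
So there are 7! / (2!·2!) = 1260 distinguishable arrangements.

1260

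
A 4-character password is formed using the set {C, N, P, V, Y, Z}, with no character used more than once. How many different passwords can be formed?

360

This is a permutation of 4 out of 6: P(6,4) = 6!/2!.
6 × 5 × 4 × 3 = 360.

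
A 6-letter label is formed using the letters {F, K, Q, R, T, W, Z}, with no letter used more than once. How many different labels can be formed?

5040

This is a permutation of 6 out of 7: P(7,6) = 7!/1!.
That product is 7 × 6 × 5 × 4 × 3 × 2 = 5040.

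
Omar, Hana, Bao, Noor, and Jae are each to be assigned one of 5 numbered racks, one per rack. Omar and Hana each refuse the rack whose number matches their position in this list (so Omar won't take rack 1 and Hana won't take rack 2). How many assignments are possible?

Let Aᵢ (for i ∈ {1, 2}) be the placements that put person i in their forbidden rack. Any j of these fix j positions, leaving (5−j)! ways to fill the rest, and there are C(2,j) ways to pick which j.
By inclusion–exclusion, the number of valid placements is Σ_{j=0}^{2} (−1)^j C(2,j)·(5−j)!.
Computing: 120 − 48 + 6 = 78.

78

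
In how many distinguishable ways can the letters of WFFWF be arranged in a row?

The 5 letters of WFFWF have repeats: F appearing 3 times and W appearing twice.
Dividing 5! = 120 by 3!·2! = 12 for the repeated letters gives 10.

10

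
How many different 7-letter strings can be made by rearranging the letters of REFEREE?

105

The 7 letters of REFEREE have repeats: E appearing 4 times and R appearing twice.
Dividing 7! = 5040 by 4!·2! = 48 for the repeated letters gives 105.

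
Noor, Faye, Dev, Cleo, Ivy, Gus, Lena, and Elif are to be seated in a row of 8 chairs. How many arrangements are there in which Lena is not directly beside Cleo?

Of the 8! = 40320 arrangements, those with Lena and Cleo adjacent number 2 × 7! = 10080 (treat the pair as a block with 2 internal orders).
So 40320 − 10080 = 30240 arrangements keep them apart.

30240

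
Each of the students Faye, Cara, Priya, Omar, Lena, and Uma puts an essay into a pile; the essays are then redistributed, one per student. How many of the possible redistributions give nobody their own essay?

265

This is the derangement count D_6: permutations of 6 items with no fixed point.
By inclusion–exclusion this is Σ_{j=0}^{6} (−1)^j C(6,j)·(6−j)!.
Computing: 720 − 720 + 360 − 120 + 30 − 6 + 1 = 265.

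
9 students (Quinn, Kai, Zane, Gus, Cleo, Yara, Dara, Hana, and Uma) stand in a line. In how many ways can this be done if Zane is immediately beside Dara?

Place the 7 others and the Zane-Dara pair as 8 objects in a line; the pair has 2 internal arrangements.
That gives 2 × 8! = 2 × 40320 = 80640.

80640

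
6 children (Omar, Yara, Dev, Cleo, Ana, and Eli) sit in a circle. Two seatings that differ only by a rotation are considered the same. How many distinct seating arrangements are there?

Seat Omar anywhere (absorbing the rotational symmetry), then permute the other 5: (5)! = 120.

120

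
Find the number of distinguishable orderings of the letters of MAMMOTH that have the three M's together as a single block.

120

Treat the 3 copies of M as a single block. The multiset to arrange is then {MMM, A, H, O, T}, 5 items in all.
All 5 items are distinct, so there are (5)! = 120 arrangements.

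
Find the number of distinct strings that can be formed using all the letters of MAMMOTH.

840

The 7 letters of MAMMOTH have repeats: M appearing 3 times.
So there are 7! / (3!) = 840 distinguishable arrangements.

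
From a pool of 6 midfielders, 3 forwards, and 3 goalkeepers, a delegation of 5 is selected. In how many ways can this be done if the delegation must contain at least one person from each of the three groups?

540

With no constraint there are C(12,5) = 792 possible selections.
Selections missing a whole group: no midfielders → C(6,5) = 6; no forwards → C(9,5) = 126; no goalkeepers → C(9,5) = 126.
Add back selections omitting two groups (i.e. drawn from a single group): C(6,5) + C(3,5) + C(3,5) = 6.
By inclusion–exclusion: 792 − 258 + 6 = 540.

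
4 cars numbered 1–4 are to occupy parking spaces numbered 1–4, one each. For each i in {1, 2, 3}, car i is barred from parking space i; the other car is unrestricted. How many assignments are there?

Let Aᵢ (for i ∈ {1, 2, 3}) be the placements that put car i in its forbidden parking space. Any j of these fix j positions, leaving (4−j)! ways to fill the rest, and there are C(3,j) ways to pick which j.
By inclusion–exclusion, the number of valid placements is Σ_{j=0}^{3} (−1)^j C(3,j)·(4−j)!.
Computing: 24 − 18 + 6 − 1 = 11.

11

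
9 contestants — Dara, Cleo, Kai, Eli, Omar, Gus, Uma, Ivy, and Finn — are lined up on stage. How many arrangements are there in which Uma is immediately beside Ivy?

80640

Glue Uma and Ivy into one block (2 internal orders), leaving 8 units to arrange in a row.
That gives 2 × 8! = 2 × 40320 = 80640.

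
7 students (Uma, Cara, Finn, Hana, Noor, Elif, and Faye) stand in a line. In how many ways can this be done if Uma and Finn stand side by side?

Place the 5 others and the Uma-Finn pair as 6 objects in a line; the pair has 2 internal arrangements.
So the count is 2·(6)! = 1440.

1440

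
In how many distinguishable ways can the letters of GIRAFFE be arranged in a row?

2520

Letter multiplicities in GIRAFFE: A×1, E×1, F×2, G×1, I×1, R×1.
Dividing 7! = 5040 by 2! = 2 for the repeated letters gives 2520.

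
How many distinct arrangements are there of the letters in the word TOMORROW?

3360

The 8 letters of TOMORROW have repeats: O appearing 3 times and R appearing twice.
Dividing 8! = 40320 by 3!·2! = 12 for the repeated letters gives 3360.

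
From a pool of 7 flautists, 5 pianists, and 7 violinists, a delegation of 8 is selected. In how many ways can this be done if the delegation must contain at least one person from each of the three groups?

Unrestricted: C(19,8) = 75582 ways to pick any 8 of the 19.
Selections missing a whole group: no flautists → C(12,8) = 495; no pianists → C(14,8) = 3003; no violinists → C(12,8) = 495.
Add back selections omitting two groups (i.e. drawn from a single group): C(7,8) + C(5,8) + C(7,8) = 0.
By inclusion–exclusion: 75582 − 3993 + 0 = 71589.

71589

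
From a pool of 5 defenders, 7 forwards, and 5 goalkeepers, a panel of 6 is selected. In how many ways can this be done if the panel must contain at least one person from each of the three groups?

10325

With no constraint there are C(17,6) = 12376 possible selections.
Selections missing a whole group: no defenders → C(12,6) = 924; no forwards → C(10,6) = 210; no goalkeepers → C(12,6) = 924.
Add back selections omitting two groups (i.e. drawn from a single group): C(5,6) + C(7,6) + C(5,6) = 7.
By inclusion–exclusion: 12376 − 2058 + 7 = 10325.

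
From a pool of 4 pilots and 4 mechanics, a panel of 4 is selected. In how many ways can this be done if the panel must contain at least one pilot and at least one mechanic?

Total 4-person selections from all 8: C(8,4) = 70.
Subtract selections that omit an entire group: no pilots → C(4,4) = 1; no mechanics → C(4,4) = 1.
Both groups omitted at once is impossible, so 70 − 2 = 68.

68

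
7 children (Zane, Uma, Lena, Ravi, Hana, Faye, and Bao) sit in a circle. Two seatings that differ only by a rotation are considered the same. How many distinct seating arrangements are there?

720

Around a circle, 7 distinct people have 7!/7 = (6)! = 720 rotationally distinct seatings.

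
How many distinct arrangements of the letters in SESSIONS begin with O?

210

With the first slot taken by O, it remains to arrange the other 7 letters (SESSINS).
Those 7 letters have S appearing 4 times, giving (7)!/(4!) = 210.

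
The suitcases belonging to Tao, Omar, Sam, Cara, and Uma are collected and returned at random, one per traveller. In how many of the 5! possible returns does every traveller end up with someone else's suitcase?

44

Let Aᵢ be the assignments in which traveller i gets their own suitcase. We want the size of the complement of A₁∪…∪A_5.
By inclusion–exclusion this is Σ_{j=0}^{5} (−1)^j C(5,j)·(5−j)!.
Computing: 120 − 120 + 60 − 20 + 5 − 1 = 44.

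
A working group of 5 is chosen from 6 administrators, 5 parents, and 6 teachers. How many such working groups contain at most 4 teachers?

Split by how many teachers are chosen (0 through 4).
Sum: C(6,0)·C(11,5) + C(6,1)·C(11,4) + C(6,2)·C(11,3) + C(6,3)·C(11,2) + C(6,4)·C(11,1) = 462 + 1980 + 2475 + 1100 + 165 = 6182.

6182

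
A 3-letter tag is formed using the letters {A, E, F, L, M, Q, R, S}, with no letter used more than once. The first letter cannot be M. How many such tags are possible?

The first letter has 8−1 = 7 choices (anything except M).
The remaining 2 letters are filled from the other 7 symbols without repetition: 7 × 6 = 42.
Total: 7 × 42 = 294.

294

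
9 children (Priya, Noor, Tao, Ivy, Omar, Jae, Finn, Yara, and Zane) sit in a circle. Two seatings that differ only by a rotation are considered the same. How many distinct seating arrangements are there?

40320

Around a circle, 9 distinct people have 9!/9 = (8)! = 40320 rotationally distinct seatings.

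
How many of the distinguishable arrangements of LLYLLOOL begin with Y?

21

With the first slot taken by Y, it remains to arrange the other 7 letters (LLLLOOL).
Those 7 letters have L appearing 5 times and O appearing twice, giving (7)!/(5!·2!) = 21.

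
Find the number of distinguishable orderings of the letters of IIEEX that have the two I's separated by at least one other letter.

18

Total arrangements of IIEEX: 5!/(2!·2!) = 30.
If the two I's are adjacent, glue them into one block, leaving 4 items to arrange: (4)!/(2!) = 12 ways.
Hence 30 − 12 = 18.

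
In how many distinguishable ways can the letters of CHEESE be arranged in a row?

CHEESE has 6 letters with E appearing 3 times.
The number of distinct arrangements is 6!/(3!) = 720/6 = 120.

120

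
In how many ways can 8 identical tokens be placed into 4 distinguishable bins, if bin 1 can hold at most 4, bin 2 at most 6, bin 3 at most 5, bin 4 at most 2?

76

Ignoring the caps, the number of non-negative solutions to x_1+…+x_4 = 8 is C(11,3) = 165.
Subtract solutions that violate a single cap (substitute x_i' = x_i − (cap_i+1)): x_1 ≥ 5 gives C(6,3) = 20; x_2 ≥ 7 gives C(4,3) = 4; x_3 ≥ 6 gives C(5,3) = 10; x_4 ≥ 3 gives C(8,3) = 56. Together 90.
Add back pairs where two caps are both exceeded: 0 + 0 + 1 + 0 + 0 + 0 = 1.
By inclusion–exclusion the count is 165 − 90 + 1 = 76.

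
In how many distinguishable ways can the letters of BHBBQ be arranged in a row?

20

BHBBQ has 5 letters with B appearing 3 times.
Dividing 5! = 120 by 3! = 6 for the repeated letters gives 20.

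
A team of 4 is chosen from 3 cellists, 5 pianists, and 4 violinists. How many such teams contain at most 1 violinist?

294

Split by how many violinists are chosen (0 through 1).
Sum: C(4,0)·C(8,4) + C(4,1)·C(8,3) = 70 + 224 = 294.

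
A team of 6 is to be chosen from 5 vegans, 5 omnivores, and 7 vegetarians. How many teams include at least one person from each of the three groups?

10325

Total 6-person selections from all 17: C(17,6) = 12376.
Selections missing a whole group: no vegans → C(12,6) = 924; no omnivores → C(12,6) = 924; no vegetarians → C(10,6) = 210.
Add back selections omitting two groups (i.e. drawn from a single group): C(5,6) + C(5,6) + C(7,6) = 7.
By inclusion–exclusion: 12376 − 2058 + 7 = 10325.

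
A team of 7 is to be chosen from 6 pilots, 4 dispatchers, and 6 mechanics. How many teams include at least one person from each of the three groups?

With no constraint there are C(16,7) = 11440 possible selections.
Selections missing a whole group: no pilots → C(10,7) = 120; no dispatchers → C(12,7) = 792; no mechanics → C(10,7) = 120.
Add back selections omitting two groups (i.e. drawn from a single group): C(6,7) + C(4,7) + C(6,7) = 0.
By inclusion–exclusion: 11440 − 1032 + 0 = 10408.

10408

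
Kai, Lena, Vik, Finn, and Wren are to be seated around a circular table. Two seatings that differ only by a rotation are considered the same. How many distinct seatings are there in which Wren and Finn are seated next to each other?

12

Glue Wren and Finn into a block (2 internal orders). Seating 4 units around a circle gives (3)! arrangements.
So 2 × (3)! = 2 × 6 = 12.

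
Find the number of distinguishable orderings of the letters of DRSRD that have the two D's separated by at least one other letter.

Total arrangements of DRSRD: 5!/(2!·2!) = 30.
Arrangements with the D's together: treat DD as one letter, giving (4)!/(2!) = 12.
Hence 30 − 12 = 18.

18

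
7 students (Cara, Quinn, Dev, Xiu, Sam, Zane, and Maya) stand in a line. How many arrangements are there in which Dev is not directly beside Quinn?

3600

There are 7! = 5040 arrangements in all. If Dev and Quinn are adjacent, merging them into one block gives 2·(6)! = 1440 arrangements.
Complementary counting: 5040 − 1440 = 3600.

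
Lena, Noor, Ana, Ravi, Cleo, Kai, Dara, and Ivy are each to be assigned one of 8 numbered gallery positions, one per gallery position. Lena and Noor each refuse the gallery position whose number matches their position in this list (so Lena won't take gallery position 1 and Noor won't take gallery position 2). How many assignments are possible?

Let Aᵢ (for i ∈ {1, 2}) be the placements that put person i in their forbidden gallery position. Any j of these fix j positions, leaving (8−j)! ways to fill the rest, and there are C(2,j) ways to pick which j.
By inclusion–exclusion, the number of valid placements is Σ_{j=0}^{2} (−1)^j C(2,j)·(8−j)!.
Computing: 40320 − 10080 + 720 = 30960.

30960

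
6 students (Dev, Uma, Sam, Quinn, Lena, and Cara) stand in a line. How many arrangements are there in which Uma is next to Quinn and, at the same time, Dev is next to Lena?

96

Treat {Uma,Quinn} as one block (2 orders) and {Dev,Lena} as another (2 orders).
That leaves 4 units to arrange: 2 × 2 × 4! = 4 × 24 = 96.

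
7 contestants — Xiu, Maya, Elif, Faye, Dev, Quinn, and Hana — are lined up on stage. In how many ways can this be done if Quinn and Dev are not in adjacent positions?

3600

There are 7! = 5040 arrangements in all. If Quinn and Dev are adjacent, merging them into one block gives 2·(6)! = 1440 arrangements.
Complementary counting: 5040 − 1440 = 3600.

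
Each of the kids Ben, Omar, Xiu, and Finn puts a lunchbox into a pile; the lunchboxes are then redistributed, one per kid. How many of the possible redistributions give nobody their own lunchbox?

9

Count assignments avoiding every fixed point. For any j of the 4 kids fixed to their own lunchbox, the other 4−j can be arranged in (4−j)! ways.
By inclusion–exclusion this is Σ_{j=0}^{4} (−1)^j C(4,j)·(4−j)!.
Computing: 24 − 24 + 12 − 4 + 1 = 9.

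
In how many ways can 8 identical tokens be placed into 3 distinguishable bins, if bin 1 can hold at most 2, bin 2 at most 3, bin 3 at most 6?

9

Without the upper bounds there are C(10,2) = 45 ways to split 8 among 3 bins.
Subtract solutions that violate a single cap (substitute x_i' = x_i − (cap_i+1)): x_1 ≥ 3 gives C(7,2) = 21; x_2 ≥ 4 gives C(6,2) = 15; x_3 ≥ 7 gives C(3,2) = 3. Together 39.
Add back pairs where two caps are both exceeded: 3 + 0 + 0 = 3.
By inclusion–exclusion the count is 45 − 39 + 3 = 9.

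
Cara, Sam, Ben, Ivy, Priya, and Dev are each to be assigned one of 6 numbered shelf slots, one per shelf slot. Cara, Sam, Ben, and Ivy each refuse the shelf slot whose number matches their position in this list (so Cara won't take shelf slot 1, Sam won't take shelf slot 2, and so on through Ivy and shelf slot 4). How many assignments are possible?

Let Aᵢ (for 1 ≤ i ≤ 4) be the placements that put person i in their forbidden shelf slot. Any j of these fix j positions, leaving (6−j)! ways to fill the rest, and there are C(4,j) ways to pick which j.
By inclusion–exclusion, the number of valid placements is Σ_{j=0}^{4} (−1)^j C(4,j)·(6−j)!.
Computing: 720 − 480 + 144 − 24 + 2 = 362.

362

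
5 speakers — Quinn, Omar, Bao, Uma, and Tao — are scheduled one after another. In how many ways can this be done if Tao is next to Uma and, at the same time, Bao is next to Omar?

Treat {Tao,Uma} as one block (2 orders) and {Bao,Omar} as another (2 orders).
That leaves 3 units to arrange: 2 × 2 × 3! = 4 × 6 = 24.

24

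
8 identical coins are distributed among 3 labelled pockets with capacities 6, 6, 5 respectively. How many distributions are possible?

33

Ignoring the caps, the number of non-negative solutions to x_1+…+x_3 = 8 is C(10,2) = 45.
Subtract solutions that violate a single cap (substitute x_i' = x_i − (cap_i+1)): x_1 ≥ 7 gives C(3,2) = 3; x_2 ≥ 7 gives C(3,2) = 3; x_3 ≥ 6 gives C(4,2) = 6. Together 12.
No two caps can be exceeded simultaneously, so the pair terms are all 0.
By inclusion–exclusion the count is 45 − 12 + 0 = 33.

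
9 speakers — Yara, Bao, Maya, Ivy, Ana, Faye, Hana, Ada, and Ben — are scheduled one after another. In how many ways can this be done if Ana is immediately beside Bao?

80640

Place the 7 others and the Ana-Bao pair as 8 objects in a line; the pair has 2 internal arrangements.
That gives 2 × 8! = 2 × 40320 = 80640.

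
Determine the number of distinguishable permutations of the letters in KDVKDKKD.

The 8 letters of KDVKDKKD have repeats: D appearing 3 times and K appearing 4 times.
Dividing 8! = 40320 by 4!·3! = 144 for the repeated letters gives 280.

280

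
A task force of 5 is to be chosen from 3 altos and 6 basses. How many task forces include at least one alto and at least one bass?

120

Total 5-person selections from all 9: C(9,5) = 126.
Selections missing a whole group: no altos → C(6,5) = 6; no basses → C(3,5) = 0.
Both groups omitted at once is impossible, so 126 − 6 = 120.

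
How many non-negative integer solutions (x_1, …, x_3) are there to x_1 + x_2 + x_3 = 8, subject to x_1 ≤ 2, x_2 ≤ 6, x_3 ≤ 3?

9

By stars and bars, unrestricted non-negative solutions to x_1+…+x_3 = 8 number C(8+2,2) = 45.
Subtract solutions that violate a single cap (substitute x_i' = x_i − (cap_i+1)): x_1 ≥ 3 gives C(7,2) = 21; x_2 ≥ 7 gives C(3,2) = 3; x_3 ≥ 4 gives C(6,2) = 15. Together 39.
Add back pairs where two caps are both exceeded: 0 + 3 + 0 = 3.
By inclusion–exclusion the count is 45 − 39 + 3 = 9.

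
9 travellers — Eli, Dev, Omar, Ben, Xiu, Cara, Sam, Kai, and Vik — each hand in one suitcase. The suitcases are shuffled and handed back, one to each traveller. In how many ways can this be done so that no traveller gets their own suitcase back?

Let Aᵢ be the assignments in which traveller i gets their own suitcase. We want the size of the complement of A₁∪…∪A_9.
By inclusion–exclusion this is Σ_{j=0}^{9} (−1)^j C(9,j)·(9−j)!.
Computing: 362880 − 362880 + 181440 − 60480 + 15120 − 3024 + 504 − 72 + 9 − 1 = 133496.

133496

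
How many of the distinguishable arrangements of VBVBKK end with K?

With the last slot taken by K, it remains to arrange the other 5 letters (VBVBK).
Those 5 letters have B appearing twice and V appearing twice, giving (5)!/(2!·2!) = 30.

30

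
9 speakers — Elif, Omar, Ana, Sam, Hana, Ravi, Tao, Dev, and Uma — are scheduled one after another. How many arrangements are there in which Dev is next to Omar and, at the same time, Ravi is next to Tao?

20160

Treat {Dev,Omar} as one block (2 orders) and {Ravi,Tao} as another (2 orders).
That leaves 7 units to arrange: 2 × 2 × 7! = 4 × 5040 = 20160.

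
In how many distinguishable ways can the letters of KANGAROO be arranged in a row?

10080

The 8 letters of KANGAROO have repeats: A appearing twice and O appearing twice.
Dividing 8! = 40320 by 2!·2! = 4 for the repeated letters gives 10080.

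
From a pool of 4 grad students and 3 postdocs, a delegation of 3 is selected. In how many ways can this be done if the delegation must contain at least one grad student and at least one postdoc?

With no constraint there are C(7,3) = 35 possible selections.
Subtract selections that omit an entire group: no grad students → C(3,3) = 1; no postdocs → C(4,3) = 4.
Both groups omitted at once is impossible, so 35 − 5 = 30.

30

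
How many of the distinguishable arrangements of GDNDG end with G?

With the last slot taken by G, it remains to arrange the other 4 letters (DNDG).
Those 4 letters have D appearing twice, giving (4)!/(2!) = 12.

12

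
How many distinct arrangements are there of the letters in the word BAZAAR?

BAZAAR has 6 letters with A appearing 3 times.
So there are 6! / (3!) = 120 distinguishable arrangements.

120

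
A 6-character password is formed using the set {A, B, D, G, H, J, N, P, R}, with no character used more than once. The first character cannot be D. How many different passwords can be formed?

53760

The first character has 9−1 = 8 choices (anything except D).
The remaining 5 characters are filled from the other 8 symbols without repetition: 8 × 7 × 6 × 5 × 4 = 6720.
Total: 8 × 6720 = 53760.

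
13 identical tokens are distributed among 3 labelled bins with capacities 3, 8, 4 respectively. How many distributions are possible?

6

Ignoring the caps, the number of non-negative solutions to x_1+…+x_3 = 13 is C(15,2) = 105.
Subtract solutions that violate a single cap (substitute x_i' = x_i − (cap_i+1)): x_1 ≥ 4 gives C(11,2) = 55; x_2 ≥ 9 gives C(6,2) = 15; x_3 ≥ 5 gives C(10,2) = 45. Together 115.
Add back pairs where two caps are both exceeded: 1 + 15 + 0 = 16.
By inclusion–exclusion the count is 105 − 115 + 16 = 6.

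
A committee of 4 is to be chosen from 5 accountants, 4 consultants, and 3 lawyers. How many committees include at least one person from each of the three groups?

270

With no constraint there are C(12,4) = 495 possible selections.
Selections missing a whole group: no accountants → C(7,4) = 35; no consultants → C(8,4) = 70; no lawyers → C(9,4) = 126.
Add back selections omitting two groups (i.e. drawn from a single group): C(5,4) + C(4,4) + C(3,4) = 6.
By inclusion–exclusion: 495 − 231 + 6 = 270.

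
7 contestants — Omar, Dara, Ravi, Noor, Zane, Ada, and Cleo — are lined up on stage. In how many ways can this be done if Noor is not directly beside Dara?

There are 7! = 5040 arrangements in all. If Noor and Dara are adjacent, merging them into one block gives 2·(6)! = 1440 arrangements.
So 5040 − 1440 = 3600 arrangements keep them apart.

3600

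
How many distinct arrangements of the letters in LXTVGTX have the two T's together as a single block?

Treat the 2 copies of T as a single block. The multiset to arrange is then {TT, G, L, V, X, X}, 6 items in all.
That gives (6)!/(2!) = 360 arrangements.

360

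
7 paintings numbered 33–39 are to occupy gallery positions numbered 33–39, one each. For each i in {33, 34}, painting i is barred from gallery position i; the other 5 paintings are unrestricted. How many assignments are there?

3720

Let Aᵢ (for i ∈ {33, 34}) be the placements that put painting i in its forbidden gallery position. Any j of these fix j positions, leaving (7−j)! ways to fill the rest, and there are C(2,j) ways to pick which j.
By inclusion–exclusion, the number of valid placements is Σ_{j=0}^{2} (−1)^j C(2,j)·(7−j)!.
Computing: 5040 − 1440 + 120 = 3720.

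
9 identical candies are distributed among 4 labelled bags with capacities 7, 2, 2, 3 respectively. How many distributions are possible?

By stars and bars, unrestricted non-negative solutions to x_1+…+x_4 = 9 number C(9+3,3) = 220.
Subtract solutions that violate a single cap (substitute x_i' = x_i − (cap_i+1)): x_1 ≥ 8 gives C(4,3) = 4; x_2 ≥ 3 gives C(9,3) = 84; x_3 ≥ 3 gives C(9,3) = 84; x_4 ≥ 4 gives C(8,3) = 56. Together 228.
Add back pairs where two caps are both exceeded: 0 + 0 + 0 + 20 + 10 + 10 = 40.
By inclusion–exclusion the count is 220 − 228 + 40 = 32.

32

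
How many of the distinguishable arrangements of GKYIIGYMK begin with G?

With the first slot taken by G, it remains to arrange the other 8 letters (KYIIGYMK).
Those 8 letters have I appearing twice, K appearing twice, and Y appearing twice, giving (8)!/(2!·2!·2!) = 5040.

5040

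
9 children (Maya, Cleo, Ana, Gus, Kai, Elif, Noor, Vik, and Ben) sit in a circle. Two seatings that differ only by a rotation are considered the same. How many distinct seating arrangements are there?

Seat Maya anywhere (absorbing the rotational symmetry), then permute the other 8: (8)! = 40320.

40320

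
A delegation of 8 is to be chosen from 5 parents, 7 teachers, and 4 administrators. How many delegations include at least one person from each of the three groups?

With no constraint there are C(16,8) = 12870 possible selections.
Selections missing a whole group: no parents → C(11,8) = 165; no teachers → C(9,8) = 9; no administrators → C(12,8) = 495.
Add back selections omitting two groups (i.e. drawn from a single group): C(5,8) + C(7,8) + C(4,8) = 0.
By inclusion–exclusion: 12870 − 669 + 0 = 12201.

12201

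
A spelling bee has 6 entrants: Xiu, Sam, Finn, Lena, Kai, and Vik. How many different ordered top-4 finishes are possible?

There are 6 choices for 1st place, 5 for 2nd, and so on down to 3 for position 4.
That gives 6 × 5 × 4 × 3 = 360.

360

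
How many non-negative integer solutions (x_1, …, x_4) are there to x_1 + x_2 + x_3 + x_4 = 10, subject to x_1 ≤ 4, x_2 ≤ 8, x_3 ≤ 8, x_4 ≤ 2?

112

Without the upper bounds there are C(13,3) = 286 ways to split 10 among 4 variables.
Subtract solutions that violate a single cap (substitute x_i' = x_i − (cap_i+1)): x_1 ≥ 5 gives C(8,3) = 56; x_2 ≥ 9 gives C(4,3) = 4; x_3 ≥ 9 gives C(4,3) = 4; x_4 ≥ 3 gives C(10,3) = 120. Together 184.
Add back pairs where two caps are both exceeded: 0 + 0 + 10 + 0 + 0 + 0 = 10.
By inclusion–exclusion the count is 286 − 184 + 10 = 112.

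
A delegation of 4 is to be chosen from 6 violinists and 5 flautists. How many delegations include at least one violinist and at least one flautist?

310

With no constraint there are C(11,4) = 330 possible selections.
Subtract selections that omit an entire group: no violinists → C(5,4) = 5; no flautists → C(6,4) = 15.
Both groups omitted at once is impossible, so 330 − 20 = 310.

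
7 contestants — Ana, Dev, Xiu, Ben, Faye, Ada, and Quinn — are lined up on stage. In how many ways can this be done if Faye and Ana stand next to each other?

1440

Treat {Faye, Ana} as a single unit. There are 6 units to order, and the pair itself can be ordered 2 ways.
So the count is 2·(6)! = 1440.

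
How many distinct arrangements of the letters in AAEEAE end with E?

10

With the last slot taken by E, it remains to arrange the other 5 letters (AAEAE).
Those 5 letters have A appearing 3 times and E appearing twice, giving (5)!/(3!·2!) = 10.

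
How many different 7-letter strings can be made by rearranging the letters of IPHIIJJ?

420

IPHIIJJ has 7 letters with I appearing 3 times and J appearing twice.
So there are 7! / (3!·2!) = 420 distinguishable arrangements.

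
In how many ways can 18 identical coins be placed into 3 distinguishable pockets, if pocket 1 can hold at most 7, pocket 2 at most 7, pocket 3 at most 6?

By stars and bars, unrestricted non-negative solutions to x_1+…+x_3 = 18 number C(18+2,2) = 190.
Subtract solutions that violate a single cap (substitute x_i' = x_i − (cap_i+1)): x_1 ≥ 8 gives C(12,2) = 66; x_2 ≥ 8 gives C(12,2) = 66; x_3 ≥ 7 gives C(13,2) = 78. Together 210.
Add back pairs where two caps are both exceeded: 6 + 10 + 10 = 26.
By inclusion–exclusion the count is 190 − 210 + 26 = 6.

6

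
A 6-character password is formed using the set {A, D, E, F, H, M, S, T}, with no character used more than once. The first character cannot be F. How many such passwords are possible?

17640

The first character has 8−1 = 7 choices (anything except F).
The remaining 5 characters are filled from the other 7 symbols without repetition: 7 × 6 × 5 × 4 × 3 = 2520.
Total: 7 × 2520 = 17640.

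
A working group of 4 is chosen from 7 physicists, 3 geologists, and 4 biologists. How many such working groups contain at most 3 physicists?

Split by how many physicists are chosen (0 through 3).
Sum: C(7,0)·C(7,4) + C(7,1)·C(7,3) + C(7,2)·C(7,2) + C(7,3)·C(7,1) = 35 + 245 + 441 + 245 = 966.

966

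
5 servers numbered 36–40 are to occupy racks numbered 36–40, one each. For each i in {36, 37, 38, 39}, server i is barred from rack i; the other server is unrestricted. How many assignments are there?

53

Let Aᵢ (for 36 ≤ i ≤ 39) be the placements that put server i in its forbidden rack. Any j of these fix j positions, leaving (5−j)! ways to fill the rest, and there are C(4,j) ways to pick which j.
By inclusion–exclusion, the number of valid placements is Σ_{j=0}^{4} (−1)^j C(4,j)·(5−j)!.
Computing: 120 − 96 + 36 − 8 + 1 = 53.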